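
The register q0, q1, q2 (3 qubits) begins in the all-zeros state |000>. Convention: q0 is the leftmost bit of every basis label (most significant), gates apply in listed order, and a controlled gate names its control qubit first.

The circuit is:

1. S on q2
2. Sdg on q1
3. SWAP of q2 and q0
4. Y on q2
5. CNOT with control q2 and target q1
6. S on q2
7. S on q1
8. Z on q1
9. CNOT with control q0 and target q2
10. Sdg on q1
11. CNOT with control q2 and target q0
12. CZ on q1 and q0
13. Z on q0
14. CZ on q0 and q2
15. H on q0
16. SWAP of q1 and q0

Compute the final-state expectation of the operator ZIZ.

In the final state, ZIZ has expectation 1.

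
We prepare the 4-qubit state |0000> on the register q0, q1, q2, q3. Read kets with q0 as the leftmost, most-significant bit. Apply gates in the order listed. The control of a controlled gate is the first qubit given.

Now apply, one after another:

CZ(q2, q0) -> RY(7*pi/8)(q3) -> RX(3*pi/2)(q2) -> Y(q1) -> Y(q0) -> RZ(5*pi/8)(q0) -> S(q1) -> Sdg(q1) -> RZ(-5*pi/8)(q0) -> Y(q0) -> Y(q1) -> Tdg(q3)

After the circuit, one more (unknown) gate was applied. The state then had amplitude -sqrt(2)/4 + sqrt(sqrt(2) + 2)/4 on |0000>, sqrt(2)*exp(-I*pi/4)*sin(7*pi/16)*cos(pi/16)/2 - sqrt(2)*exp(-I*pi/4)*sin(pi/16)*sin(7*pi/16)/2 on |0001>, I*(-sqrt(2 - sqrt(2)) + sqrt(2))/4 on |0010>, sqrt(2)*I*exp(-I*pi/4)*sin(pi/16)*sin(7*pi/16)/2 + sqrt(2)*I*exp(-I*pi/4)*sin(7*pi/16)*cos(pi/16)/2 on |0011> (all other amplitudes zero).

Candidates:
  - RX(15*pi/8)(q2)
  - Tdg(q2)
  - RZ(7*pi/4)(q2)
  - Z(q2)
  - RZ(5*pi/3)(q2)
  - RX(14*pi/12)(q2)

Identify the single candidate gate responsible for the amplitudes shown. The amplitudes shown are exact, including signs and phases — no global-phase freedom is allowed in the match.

It was RX(15*pi/8)(q2) that produced the state shown. Key observation: steps 4-11 multiply out to the identity, so the circuit reduces to the remaining gates.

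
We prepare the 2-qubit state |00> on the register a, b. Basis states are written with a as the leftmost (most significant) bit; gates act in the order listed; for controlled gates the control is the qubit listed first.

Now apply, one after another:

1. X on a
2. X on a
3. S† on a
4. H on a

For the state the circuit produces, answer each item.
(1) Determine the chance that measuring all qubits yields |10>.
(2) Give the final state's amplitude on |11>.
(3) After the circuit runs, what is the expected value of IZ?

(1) Outcome |10> occurs with probability 1/2. Key observation: steps 1-2 multiply out to the identity, so the circuit reduces to the remaining gates.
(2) The amplitude on |11> is 0.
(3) In the final state, IZ has expectation 1.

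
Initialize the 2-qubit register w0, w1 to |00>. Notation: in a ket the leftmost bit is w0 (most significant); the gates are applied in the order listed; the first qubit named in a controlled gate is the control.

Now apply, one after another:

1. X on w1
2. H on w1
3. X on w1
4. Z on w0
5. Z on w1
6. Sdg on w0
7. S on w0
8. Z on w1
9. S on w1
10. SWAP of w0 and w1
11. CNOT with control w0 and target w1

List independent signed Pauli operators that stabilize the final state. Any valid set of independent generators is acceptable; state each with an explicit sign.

One valid set of independent stabilizer generators is -XY, +ZZ (any independent generating set of the same group is equally correct). Key observation: the block from step 5 through step 8 cancels to the identity and can be dropped.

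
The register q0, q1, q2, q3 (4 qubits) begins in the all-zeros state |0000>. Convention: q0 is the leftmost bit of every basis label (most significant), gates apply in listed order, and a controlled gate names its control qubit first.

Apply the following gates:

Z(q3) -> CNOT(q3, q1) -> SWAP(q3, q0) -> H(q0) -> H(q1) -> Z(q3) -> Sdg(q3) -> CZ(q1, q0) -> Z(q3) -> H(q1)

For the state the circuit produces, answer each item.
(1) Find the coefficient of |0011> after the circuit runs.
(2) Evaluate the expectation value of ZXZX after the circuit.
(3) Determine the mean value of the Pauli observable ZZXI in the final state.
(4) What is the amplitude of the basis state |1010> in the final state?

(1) The final state's coefficient on |0011> equals 0.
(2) The expectation value of ZXZX is 0.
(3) The observable ZZXI averages to 0.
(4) |1010> carries amplitude 0 in the final state.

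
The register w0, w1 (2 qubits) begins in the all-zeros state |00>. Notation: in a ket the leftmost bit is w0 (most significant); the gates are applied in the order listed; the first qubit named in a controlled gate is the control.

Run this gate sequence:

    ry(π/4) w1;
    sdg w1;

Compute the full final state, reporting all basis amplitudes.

After the circuit, the state carries amplitude sqrt(sqrt(2) + 2)/2 on |00>, -I*sqrt(2 - sqrt(2))/2 on |01>, 0 on |10>, 0 on |11>.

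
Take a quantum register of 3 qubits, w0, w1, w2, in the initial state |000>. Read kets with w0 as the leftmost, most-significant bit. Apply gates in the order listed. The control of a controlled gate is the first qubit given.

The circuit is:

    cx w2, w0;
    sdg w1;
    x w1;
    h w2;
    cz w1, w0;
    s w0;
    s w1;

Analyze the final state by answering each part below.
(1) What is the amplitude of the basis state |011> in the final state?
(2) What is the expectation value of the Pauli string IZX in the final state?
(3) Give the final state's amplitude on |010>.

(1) The final state's coefficient on |011> equals sqrt(2)*I/2.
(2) The observable IZX averages to -1.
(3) The final state's coefficient on |010> equals sqrt(2)*I/2.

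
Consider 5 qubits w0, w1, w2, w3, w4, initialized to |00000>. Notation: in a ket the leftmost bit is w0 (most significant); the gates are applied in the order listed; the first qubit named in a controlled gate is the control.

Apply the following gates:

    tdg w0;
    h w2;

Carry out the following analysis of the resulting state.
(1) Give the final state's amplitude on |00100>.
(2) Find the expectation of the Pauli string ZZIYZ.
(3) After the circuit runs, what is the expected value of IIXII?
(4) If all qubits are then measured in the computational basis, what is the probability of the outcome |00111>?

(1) The amplitude on |00100> is sqrt(2)/2.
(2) The expectation value of ZZIYZ is 0.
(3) The expectation value of IIXII is 1.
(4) Outcome |00111> occurs with probability 0.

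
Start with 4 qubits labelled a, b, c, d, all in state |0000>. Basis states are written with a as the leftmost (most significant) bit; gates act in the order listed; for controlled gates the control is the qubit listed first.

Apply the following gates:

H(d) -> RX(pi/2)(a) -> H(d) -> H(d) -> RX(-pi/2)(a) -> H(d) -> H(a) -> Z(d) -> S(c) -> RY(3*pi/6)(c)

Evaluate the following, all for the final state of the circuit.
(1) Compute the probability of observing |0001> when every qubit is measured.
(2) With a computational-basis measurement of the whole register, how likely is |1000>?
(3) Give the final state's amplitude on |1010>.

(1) The probability of measuring |0001> is 0.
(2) A full measurement returns |1000> with probability 1/4.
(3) The final state's coefficient on |1010> equals 1/2.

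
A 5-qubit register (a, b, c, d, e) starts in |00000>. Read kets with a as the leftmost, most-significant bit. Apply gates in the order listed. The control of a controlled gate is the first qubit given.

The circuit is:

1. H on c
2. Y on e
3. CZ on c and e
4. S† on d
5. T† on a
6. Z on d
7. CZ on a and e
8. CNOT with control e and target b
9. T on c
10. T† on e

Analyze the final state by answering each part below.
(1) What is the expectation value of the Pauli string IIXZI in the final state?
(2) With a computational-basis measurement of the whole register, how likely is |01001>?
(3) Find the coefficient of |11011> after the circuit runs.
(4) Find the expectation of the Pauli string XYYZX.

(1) In the final state, IIXZI has expectation -sqrt(2)/2.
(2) A full measurement returns |01001> with probability 1/2.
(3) The amplitude on |11011> is 0.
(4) In the final state, XYYZX has expectation 0.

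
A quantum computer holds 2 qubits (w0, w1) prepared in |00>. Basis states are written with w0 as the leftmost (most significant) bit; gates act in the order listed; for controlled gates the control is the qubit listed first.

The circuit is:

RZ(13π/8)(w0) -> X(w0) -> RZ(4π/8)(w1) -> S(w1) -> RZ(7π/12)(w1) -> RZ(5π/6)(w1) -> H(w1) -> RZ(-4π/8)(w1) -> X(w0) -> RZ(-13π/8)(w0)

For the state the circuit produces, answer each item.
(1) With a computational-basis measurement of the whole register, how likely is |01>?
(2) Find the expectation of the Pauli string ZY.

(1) The probability of measuring |01> is 1/2.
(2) In the final state, ZY has expectation -1.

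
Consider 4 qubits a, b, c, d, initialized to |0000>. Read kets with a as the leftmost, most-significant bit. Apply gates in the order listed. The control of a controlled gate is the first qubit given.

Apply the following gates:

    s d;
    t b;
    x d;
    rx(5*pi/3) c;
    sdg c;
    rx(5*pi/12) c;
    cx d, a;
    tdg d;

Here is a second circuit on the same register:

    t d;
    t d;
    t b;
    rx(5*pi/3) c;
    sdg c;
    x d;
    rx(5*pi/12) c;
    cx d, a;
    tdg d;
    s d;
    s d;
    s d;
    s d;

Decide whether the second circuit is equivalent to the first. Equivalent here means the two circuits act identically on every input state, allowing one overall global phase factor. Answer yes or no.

Yes — the two circuits implement the same unitary up to a global phase.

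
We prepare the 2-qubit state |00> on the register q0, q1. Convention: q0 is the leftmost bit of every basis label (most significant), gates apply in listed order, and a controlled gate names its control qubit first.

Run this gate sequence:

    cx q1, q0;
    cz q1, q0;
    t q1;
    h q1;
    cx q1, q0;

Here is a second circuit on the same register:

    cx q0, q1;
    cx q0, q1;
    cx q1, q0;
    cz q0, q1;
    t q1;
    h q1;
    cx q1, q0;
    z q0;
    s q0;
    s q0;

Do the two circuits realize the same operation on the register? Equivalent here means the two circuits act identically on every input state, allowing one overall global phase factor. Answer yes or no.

Yes — the two circuits implement the same unitary up to a global phase.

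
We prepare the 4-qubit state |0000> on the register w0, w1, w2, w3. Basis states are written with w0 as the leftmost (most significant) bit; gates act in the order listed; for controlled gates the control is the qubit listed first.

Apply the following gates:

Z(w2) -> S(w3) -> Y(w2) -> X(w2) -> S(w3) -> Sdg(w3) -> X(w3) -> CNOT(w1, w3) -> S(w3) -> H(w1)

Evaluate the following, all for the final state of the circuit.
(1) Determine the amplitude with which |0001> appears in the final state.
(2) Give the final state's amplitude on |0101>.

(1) |0001> carries amplitude -sqrt(2)/2 in the final state. Key observation: the block from step 5 through step 6 cancels to the identity and can be dropped.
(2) |0101> carries amplitude -sqrt(2)/2 in the final state.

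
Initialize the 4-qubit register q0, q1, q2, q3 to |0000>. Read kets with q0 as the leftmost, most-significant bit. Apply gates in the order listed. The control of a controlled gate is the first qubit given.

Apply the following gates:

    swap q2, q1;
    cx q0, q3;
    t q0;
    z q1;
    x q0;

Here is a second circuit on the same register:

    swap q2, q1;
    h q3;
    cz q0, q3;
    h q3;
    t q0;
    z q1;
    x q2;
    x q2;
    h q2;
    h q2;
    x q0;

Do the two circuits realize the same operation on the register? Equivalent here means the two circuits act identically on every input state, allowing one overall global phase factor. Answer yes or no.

Yes, they are equivalent — the unitaries differ by at most a global phase.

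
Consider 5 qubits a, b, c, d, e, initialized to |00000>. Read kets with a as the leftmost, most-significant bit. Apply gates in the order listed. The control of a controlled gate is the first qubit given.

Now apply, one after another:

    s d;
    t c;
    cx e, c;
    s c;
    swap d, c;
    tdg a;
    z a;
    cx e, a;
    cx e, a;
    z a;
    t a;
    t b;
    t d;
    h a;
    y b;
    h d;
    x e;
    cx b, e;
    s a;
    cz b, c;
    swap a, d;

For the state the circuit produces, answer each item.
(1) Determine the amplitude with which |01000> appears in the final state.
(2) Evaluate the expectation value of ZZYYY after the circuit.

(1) The final state's coefficient on |01000> equals I/2. Key observation: steps 6-11 multiply out to the identity, so the circuit reduces to the remaining gates.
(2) The observable ZZYYY averages to 0.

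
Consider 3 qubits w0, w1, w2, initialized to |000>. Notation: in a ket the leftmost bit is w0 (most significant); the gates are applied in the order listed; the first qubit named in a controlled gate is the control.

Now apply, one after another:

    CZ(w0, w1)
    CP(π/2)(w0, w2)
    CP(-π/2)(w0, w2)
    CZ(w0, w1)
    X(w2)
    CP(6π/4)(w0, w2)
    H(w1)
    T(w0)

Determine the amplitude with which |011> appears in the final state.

The amplitude on |011> is sqrt(2)/2. Key observation: the block from step 1 through step 4 cancels to the identity and can be dropped.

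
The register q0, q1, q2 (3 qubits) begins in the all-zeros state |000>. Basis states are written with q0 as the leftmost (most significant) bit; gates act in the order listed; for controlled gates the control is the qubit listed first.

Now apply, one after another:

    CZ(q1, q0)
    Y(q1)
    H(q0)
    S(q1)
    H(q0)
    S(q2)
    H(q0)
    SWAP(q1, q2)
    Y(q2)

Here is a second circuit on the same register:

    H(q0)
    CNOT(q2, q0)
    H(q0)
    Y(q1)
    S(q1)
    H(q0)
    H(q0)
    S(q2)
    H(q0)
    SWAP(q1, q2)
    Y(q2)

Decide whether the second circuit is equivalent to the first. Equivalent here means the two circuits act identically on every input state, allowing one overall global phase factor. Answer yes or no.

No, they are not equivalent — no single phase factor reconciles the two unitaries.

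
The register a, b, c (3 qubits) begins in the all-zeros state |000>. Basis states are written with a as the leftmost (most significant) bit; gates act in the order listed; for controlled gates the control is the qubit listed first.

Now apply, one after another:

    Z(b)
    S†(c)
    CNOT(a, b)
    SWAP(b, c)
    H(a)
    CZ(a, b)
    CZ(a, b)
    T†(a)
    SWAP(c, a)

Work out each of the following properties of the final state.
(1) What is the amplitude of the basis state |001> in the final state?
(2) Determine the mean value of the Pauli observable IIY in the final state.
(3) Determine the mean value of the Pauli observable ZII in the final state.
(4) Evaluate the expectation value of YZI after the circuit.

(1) The final state's coefficient on |001> equals -sqrt(2)*exp(3*I*pi/4)/2.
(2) The observable IIY averages to -sqrt(2)/2.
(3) The observable ZII averages to 1.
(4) The expectation value of YZI is 0.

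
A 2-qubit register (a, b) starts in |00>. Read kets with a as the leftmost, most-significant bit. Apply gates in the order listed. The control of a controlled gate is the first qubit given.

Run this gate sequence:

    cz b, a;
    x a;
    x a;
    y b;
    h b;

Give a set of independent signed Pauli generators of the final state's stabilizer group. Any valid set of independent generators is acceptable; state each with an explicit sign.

The final state is stabilized by the group generated by -IX, +ZI; other independent generating sets are equally valid.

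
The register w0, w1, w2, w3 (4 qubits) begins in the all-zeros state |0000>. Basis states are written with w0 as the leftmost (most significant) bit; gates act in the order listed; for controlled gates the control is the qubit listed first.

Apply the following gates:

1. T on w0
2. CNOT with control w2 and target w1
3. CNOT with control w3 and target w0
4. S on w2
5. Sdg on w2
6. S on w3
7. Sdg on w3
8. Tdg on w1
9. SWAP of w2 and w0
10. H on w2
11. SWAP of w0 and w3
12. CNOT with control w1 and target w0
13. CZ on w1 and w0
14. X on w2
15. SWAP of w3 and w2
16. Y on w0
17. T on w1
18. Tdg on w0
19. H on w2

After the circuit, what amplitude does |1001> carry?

|1001> carries amplitude exp(I*pi/4)/2 in the final state. Key observation: gates 4-5 undo each other exactly, leaving only the rest of the circuit to track.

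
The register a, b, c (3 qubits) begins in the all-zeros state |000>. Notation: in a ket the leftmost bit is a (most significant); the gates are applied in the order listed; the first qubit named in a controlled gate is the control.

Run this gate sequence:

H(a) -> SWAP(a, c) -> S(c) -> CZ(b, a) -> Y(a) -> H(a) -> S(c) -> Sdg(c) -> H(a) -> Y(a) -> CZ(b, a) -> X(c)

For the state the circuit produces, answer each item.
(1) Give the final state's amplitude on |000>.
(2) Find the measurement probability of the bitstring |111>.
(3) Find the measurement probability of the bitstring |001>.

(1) The final state's coefficient on |000> equals sqrt(2)*I/2. Key observation: the block from step 4 through step 11 cancels to the identity and can be dropped.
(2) A full measurement returns |111> with probability 0.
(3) The probability of measuring |001> is 1/2.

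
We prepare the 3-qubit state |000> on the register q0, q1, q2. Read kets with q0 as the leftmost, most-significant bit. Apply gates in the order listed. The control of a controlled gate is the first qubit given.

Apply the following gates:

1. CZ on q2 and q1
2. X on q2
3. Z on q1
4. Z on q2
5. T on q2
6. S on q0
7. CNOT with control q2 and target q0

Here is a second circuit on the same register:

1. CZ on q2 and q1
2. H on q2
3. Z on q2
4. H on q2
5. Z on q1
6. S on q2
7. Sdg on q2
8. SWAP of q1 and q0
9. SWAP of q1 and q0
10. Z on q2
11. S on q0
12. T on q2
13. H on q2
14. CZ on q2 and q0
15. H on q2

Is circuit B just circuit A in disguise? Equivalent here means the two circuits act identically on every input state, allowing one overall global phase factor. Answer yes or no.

No: there is an input state on which the two circuits produce genuinely different outputs (not merely differing by a phase).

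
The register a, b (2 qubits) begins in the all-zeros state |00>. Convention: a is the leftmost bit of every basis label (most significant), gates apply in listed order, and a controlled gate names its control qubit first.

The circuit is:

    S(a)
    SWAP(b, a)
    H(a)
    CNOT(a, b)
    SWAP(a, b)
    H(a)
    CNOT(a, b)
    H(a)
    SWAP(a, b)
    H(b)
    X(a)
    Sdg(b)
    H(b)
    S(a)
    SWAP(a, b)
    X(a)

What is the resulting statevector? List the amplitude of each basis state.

The resulting statevector has amplitude sqrt(2)*(1 + I)/4 on |00>, sqrt(2)*(1 + I)/4 on |01>, sqrt(2)*(1 - I)/4 on |10>, sqrt(2)*(-1 + I)/4 on |11>.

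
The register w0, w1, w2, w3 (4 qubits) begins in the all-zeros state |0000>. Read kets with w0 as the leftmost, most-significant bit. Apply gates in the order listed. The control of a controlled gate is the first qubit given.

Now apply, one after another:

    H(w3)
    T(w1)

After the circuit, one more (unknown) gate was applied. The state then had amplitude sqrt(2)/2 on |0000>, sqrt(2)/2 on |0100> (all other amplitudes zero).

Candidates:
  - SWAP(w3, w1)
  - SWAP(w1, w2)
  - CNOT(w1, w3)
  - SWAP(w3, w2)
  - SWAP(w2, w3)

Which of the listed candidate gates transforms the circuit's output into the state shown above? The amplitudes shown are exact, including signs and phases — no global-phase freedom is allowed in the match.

The unique candidate consistent with the amplitudes is SWAP(w3, w1).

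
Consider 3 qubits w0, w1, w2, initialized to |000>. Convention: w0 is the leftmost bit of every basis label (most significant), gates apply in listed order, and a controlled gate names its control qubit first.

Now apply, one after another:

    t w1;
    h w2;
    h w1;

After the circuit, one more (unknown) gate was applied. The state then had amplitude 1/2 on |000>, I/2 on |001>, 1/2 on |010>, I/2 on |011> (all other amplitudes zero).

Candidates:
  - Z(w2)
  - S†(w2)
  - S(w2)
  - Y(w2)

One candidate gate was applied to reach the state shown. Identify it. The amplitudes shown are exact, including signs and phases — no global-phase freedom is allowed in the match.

It was S(w2) that produced the state shown.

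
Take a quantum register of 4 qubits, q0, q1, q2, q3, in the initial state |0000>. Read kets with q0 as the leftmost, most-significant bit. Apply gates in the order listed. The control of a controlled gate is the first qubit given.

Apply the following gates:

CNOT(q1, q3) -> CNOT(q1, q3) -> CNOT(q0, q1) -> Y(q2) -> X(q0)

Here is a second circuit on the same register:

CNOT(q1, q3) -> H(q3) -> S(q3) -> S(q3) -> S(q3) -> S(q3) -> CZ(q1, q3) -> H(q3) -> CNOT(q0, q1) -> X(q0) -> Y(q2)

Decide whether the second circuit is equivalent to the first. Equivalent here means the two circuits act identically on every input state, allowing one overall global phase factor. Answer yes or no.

Yes, they are equivalent — the unitaries differ by at most a global phase.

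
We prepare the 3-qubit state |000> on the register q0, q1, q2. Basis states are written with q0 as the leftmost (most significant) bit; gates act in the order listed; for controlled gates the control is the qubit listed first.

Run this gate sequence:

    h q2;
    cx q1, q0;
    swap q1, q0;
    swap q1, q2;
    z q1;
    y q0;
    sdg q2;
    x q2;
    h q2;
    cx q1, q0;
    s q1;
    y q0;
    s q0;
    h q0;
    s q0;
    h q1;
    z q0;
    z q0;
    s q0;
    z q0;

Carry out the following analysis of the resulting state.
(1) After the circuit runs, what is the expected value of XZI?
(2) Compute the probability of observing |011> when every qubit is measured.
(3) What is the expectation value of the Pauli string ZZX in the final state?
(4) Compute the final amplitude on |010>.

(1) In the final state, XZI has expectation 0.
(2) The probability of measuring |011> is 1/4.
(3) The observable ZZX averages to 1.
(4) The amplitude on |010> is 1/2.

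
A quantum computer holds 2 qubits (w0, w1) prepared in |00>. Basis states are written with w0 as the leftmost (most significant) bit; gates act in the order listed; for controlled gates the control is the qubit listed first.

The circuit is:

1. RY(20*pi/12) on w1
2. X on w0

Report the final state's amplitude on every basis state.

The final amplitudes are 0 on |00>, 0 on |01>, -sqrt(3)/2 on |10>, 1/2 on |11>.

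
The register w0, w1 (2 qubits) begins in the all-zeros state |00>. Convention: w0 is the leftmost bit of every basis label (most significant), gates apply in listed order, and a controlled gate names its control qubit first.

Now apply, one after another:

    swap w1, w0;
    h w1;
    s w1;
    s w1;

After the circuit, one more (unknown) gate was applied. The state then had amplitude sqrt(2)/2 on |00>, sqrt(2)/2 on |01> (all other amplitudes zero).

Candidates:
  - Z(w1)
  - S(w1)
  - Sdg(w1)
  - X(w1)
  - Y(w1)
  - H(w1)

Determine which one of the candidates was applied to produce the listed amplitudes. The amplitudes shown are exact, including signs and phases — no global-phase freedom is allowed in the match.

The unique candidate consistent with the amplitudes is Z(w1).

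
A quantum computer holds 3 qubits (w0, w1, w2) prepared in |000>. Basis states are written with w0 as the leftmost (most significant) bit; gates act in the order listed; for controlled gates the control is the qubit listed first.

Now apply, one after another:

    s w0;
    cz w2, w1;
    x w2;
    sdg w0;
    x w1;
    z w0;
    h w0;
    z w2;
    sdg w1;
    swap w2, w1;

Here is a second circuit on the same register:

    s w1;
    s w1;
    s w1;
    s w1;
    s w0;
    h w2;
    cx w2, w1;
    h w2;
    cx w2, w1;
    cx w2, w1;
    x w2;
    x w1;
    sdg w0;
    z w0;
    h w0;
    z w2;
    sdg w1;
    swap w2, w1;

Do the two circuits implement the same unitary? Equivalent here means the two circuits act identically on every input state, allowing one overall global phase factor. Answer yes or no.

No, they are not equivalent — no single phase factor reconciles the two unitaries.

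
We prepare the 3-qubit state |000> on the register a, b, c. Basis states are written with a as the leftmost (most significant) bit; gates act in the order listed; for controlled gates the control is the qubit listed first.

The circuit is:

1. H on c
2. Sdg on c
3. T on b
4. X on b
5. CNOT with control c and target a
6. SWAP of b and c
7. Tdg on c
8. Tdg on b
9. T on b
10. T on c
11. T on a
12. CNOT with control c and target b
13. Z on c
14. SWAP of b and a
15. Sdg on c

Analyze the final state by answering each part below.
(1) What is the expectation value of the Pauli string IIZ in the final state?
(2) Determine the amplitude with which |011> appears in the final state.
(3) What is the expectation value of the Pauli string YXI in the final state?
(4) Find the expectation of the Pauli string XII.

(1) In the final state, IIZ has expectation -1. Key observation: the block from step 7 through step 10 cancels to the identity and can be dropped.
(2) |011> carries amplitude sqrt(2)*exp(I*pi/4)/2 in the final state.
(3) The expectation value of YXI is sqrt(2)/2.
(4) The observable XII averages to 0.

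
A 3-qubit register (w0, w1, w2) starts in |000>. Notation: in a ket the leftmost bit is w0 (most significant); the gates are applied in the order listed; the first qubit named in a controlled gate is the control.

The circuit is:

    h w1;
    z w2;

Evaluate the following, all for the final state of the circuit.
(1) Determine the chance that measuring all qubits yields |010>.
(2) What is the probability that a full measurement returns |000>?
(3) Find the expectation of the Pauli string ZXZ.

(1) A full measurement returns |010> with probability 1/2.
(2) The probability of measuring |000> is 1/2.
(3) The expectation value of ZXZ is 1.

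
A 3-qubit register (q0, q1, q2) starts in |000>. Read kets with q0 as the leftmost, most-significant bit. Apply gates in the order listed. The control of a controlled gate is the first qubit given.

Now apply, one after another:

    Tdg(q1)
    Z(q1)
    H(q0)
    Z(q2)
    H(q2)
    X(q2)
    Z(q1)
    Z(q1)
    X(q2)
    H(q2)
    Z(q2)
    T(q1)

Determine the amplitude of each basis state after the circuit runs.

After the circuit, the state carries amplitude sqrt(2)/2 on |000>, sqrt(2)/2 on |100>, and 0 on every other basis state. Key observation: gates 4-11 undo each other exactly, leaving only the rest of the circuit to track.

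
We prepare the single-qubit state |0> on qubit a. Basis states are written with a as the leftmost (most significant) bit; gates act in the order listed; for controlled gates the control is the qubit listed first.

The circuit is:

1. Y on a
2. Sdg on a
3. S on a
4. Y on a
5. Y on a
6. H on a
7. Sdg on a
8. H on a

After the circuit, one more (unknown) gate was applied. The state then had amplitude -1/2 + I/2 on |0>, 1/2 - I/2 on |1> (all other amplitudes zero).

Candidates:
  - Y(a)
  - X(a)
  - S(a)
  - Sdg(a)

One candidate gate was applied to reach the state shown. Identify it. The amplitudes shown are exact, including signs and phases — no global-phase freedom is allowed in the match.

It was Sdg(a) that produced the state shown. Key observation: steps 1-4 multiply out to the identity, so the circuit reduces to the remaining gates.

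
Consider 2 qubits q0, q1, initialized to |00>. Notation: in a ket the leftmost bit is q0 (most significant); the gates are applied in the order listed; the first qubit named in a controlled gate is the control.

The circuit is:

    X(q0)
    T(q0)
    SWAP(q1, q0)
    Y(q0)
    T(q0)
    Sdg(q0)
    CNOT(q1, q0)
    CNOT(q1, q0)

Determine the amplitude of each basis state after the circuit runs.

The resulting statevector has amplitude I on |11>, and 0 on every other basis state.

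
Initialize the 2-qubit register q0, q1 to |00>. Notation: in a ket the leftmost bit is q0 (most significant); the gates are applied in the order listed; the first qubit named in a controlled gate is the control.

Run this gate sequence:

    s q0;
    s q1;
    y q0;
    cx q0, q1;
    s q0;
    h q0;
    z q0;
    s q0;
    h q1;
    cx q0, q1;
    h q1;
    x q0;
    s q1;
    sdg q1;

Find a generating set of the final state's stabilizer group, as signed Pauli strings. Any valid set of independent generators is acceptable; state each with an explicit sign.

One valid set of independent stabilizer generators is +YI, -IZ (any independent generating set of the same group is equally correct).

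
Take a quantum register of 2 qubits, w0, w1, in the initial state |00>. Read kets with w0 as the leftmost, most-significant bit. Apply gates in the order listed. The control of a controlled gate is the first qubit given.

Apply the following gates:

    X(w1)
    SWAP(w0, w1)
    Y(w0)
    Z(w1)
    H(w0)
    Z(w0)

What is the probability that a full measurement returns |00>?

Outcome |00> occurs with probability 1/2.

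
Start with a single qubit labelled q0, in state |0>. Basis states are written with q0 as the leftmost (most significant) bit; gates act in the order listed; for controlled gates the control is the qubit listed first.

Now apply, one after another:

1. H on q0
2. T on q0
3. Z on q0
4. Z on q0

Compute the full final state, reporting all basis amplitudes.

After the circuit, the state carries amplitude sqrt(2)/2 on |0>, sqrt(2)*exp(I*pi/4)/2 on |1>.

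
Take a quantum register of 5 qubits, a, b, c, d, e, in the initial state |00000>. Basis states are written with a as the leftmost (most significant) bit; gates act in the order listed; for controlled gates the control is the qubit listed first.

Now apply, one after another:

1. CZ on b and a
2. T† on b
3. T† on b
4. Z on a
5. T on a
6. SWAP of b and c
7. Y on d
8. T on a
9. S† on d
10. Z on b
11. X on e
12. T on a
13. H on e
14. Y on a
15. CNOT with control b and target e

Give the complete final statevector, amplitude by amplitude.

After the circuit, the state carries amplitude sqrt(2)*I/2 on |10010>, -sqrt(2)*I/2 on |10011>, and 0 on every other basis state.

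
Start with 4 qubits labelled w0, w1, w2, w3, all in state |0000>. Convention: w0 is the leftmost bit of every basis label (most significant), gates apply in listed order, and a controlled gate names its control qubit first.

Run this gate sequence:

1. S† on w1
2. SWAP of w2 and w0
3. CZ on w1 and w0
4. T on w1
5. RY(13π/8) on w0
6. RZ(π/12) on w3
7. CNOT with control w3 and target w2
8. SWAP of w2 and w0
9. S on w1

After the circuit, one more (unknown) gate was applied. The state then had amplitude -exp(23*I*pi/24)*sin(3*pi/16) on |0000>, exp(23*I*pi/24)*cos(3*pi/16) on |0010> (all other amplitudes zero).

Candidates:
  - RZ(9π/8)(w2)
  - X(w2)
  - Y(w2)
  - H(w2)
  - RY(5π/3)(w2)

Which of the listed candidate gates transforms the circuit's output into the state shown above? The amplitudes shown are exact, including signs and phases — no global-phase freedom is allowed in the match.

It was X(w2) that produced the state shown.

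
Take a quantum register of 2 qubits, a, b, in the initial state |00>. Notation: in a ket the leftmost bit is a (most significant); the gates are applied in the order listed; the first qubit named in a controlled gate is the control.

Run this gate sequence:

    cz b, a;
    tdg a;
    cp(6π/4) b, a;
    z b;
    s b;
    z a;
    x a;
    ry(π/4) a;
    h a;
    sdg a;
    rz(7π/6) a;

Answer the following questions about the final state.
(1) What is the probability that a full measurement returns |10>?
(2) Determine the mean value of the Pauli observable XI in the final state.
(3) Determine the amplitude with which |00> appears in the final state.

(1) Outcome |10> occurs with probability sqrt(2)/4 + 1/2.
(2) The observable XI averages to sqrt(2)/4.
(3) The final state's coefficient on |00> equals sqrt(2)*(-sqrt(sqrt(2) + 2) + sqrt(2 - sqrt(2)))*exp(5*I*pi/12)/4.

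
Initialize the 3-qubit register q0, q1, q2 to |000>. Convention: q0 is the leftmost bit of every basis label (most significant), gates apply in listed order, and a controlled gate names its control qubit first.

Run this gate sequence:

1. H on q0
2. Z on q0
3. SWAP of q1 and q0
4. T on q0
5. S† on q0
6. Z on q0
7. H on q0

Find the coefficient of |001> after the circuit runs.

The final state's coefficient on |001> equals 0.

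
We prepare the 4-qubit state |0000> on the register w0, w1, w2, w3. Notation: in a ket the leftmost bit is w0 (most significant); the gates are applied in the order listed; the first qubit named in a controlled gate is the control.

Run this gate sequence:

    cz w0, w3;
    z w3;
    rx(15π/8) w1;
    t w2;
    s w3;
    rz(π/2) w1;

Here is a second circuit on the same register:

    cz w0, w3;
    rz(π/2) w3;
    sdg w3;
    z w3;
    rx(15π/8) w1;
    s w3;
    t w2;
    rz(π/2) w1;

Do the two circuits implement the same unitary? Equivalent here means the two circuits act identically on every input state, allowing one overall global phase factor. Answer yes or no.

Yes, they are equivalent — the unitaries differ by at most a global phase.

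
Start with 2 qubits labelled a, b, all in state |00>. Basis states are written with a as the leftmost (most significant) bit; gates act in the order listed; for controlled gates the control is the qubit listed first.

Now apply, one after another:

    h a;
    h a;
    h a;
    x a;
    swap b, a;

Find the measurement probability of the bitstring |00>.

A full measurement returns |00> with probability 1/2. Key observation: the block from step 2 through step 3 cancels to the identity and can be dropped.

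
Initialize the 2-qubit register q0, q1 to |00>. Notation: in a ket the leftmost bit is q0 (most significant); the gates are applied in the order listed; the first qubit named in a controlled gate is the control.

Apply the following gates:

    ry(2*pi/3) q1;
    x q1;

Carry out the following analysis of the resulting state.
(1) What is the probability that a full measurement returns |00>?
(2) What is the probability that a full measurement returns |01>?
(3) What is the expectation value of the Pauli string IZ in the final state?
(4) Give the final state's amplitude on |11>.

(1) A full measurement returns |00> with probability 3/4.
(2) A full measurement returns |01> with probability 1/4.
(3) The expectation value of IZ is 1/2.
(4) The amplitude on |11> is 0.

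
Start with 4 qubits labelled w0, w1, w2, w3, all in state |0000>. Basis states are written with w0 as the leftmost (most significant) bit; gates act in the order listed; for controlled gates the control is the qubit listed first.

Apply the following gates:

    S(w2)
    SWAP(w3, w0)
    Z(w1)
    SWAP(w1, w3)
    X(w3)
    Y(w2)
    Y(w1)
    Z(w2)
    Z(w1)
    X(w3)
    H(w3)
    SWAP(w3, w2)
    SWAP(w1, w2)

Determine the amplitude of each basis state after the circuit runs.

The final amplitudes are -sqrt(2)/2 on |0011>, -sqrt(2)/2 on |0111>, and 0 on every other basis state.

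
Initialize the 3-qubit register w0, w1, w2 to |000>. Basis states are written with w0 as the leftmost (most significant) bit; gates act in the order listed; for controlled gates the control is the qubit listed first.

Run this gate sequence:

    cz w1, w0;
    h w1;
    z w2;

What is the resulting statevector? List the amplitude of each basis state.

After the circuit, the state carries amplitude sqrt(2)/2 on |000>, sqrt(2)/2 on |010>, and 0 on every other basis state.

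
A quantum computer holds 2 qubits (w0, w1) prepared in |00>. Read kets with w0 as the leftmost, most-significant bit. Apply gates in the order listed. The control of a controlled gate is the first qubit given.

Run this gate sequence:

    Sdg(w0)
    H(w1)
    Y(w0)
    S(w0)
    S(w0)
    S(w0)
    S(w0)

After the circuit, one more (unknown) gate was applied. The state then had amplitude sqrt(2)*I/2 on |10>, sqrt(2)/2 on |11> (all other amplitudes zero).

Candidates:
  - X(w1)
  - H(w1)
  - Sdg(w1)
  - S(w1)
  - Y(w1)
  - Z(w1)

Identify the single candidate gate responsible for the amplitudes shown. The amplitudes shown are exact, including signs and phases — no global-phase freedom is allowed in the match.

The unique candidate consistent with the amplitudes is Sdg(w1). Key observation: gates 4-7 undo each other exactly, leaving only the rest of the circuit to track.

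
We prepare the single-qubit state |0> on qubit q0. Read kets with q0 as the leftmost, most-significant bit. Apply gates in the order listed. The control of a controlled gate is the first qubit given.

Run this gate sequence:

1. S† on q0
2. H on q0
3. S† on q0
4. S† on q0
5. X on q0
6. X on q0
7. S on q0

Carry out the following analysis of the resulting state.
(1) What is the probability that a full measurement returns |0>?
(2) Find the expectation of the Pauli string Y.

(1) A full measurement returns |0> with probability 1/2.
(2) The expectation value of Y is -1.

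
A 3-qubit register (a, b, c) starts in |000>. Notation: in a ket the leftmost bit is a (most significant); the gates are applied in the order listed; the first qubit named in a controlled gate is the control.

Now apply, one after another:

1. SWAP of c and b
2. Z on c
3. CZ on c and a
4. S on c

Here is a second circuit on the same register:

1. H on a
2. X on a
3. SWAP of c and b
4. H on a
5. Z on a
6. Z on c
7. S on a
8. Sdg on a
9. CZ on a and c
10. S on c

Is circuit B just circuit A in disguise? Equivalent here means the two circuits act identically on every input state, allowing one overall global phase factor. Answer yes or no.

Yes: on every input state the two circuits agree up to one overall phase factor.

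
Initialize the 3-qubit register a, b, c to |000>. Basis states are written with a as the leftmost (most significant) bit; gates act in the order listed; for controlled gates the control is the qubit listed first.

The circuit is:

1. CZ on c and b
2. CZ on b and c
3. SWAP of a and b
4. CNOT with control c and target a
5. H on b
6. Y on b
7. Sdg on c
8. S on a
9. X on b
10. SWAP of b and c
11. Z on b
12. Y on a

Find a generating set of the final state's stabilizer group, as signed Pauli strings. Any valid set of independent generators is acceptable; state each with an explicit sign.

The stabilizer group can be generated by -IIX, -ZII, +IZI, among other valid generating sets.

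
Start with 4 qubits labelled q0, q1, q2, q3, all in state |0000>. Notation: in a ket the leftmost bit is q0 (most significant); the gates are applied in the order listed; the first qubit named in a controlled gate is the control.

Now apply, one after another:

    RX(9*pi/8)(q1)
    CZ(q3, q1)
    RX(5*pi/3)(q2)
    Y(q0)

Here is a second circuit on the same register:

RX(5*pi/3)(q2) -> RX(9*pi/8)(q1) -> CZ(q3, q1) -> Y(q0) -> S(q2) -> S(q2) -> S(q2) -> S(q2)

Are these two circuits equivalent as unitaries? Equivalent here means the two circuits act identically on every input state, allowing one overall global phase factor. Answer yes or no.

Yes — the two circuits implement the same unitary up to a global phase.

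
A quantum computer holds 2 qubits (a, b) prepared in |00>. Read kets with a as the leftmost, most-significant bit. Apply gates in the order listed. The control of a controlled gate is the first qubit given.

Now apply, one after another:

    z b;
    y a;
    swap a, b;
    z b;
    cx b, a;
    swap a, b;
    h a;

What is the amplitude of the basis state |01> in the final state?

|01> carries amplitude -sqrt(2)*I/2 in the final state.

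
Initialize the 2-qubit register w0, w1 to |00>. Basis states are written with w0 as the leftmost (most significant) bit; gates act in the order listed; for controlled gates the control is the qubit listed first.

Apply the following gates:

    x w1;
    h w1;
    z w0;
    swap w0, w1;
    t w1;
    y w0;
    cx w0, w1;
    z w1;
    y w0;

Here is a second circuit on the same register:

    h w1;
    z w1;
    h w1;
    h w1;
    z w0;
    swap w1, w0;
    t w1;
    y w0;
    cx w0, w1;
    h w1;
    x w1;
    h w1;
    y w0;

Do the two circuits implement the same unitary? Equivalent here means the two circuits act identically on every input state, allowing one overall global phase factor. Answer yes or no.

Yes — the two circuits implement the same unitary up to a global phase.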